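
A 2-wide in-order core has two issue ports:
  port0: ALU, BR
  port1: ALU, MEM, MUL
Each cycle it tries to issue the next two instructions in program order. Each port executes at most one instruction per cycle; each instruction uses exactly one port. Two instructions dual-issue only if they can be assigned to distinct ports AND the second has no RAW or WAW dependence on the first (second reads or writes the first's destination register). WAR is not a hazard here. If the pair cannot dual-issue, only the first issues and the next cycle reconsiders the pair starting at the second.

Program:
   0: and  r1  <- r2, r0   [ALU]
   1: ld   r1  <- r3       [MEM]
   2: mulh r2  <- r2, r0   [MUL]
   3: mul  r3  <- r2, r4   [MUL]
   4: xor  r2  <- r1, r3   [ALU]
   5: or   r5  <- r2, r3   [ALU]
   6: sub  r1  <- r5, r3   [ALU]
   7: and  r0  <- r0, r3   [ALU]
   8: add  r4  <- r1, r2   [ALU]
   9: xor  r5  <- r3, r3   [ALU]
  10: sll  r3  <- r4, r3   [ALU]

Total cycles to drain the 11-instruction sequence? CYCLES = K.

0. and.ALU @i0  | WAW r1
1. ld.MEM @i1  | no-port MEM/MUL
2. mulh.MUL @i2  | no-port MUL/MUL
3. mul.MUL @i3  | RAW r3
4. xor.ALU @i4  | RAW r2
5. or.ALU @i5  | RAW r5
6. sub.ALU;and.ALU @i6/i7  | 2-wide
7. add.ALU;xor.ALU @i8/i9  | 2-wide
8. sll.ALU @i10  | tail

CYCLES = 9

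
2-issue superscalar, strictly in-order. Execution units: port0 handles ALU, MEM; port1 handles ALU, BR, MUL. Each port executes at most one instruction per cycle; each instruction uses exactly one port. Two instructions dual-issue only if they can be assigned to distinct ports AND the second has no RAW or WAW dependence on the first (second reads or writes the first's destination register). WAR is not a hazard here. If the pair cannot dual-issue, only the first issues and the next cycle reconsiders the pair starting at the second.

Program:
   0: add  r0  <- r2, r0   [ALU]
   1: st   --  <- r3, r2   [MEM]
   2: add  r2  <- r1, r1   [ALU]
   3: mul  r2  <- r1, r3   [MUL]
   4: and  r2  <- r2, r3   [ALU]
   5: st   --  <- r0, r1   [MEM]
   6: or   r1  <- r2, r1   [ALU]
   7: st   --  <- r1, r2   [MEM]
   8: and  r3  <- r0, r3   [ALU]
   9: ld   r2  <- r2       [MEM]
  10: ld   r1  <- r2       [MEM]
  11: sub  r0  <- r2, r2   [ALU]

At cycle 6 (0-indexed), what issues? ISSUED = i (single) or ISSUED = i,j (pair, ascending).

c0: i0&i1 add.ALU st.MEM  pair
c1: i2 add.ALU  WAW r2
c2: i3 mul.MUL  RAW+WAW r2
c3: i4&i5 and.ALU st.MEM  pair
c4: i6 or.ALU  RAW r1
c5: i7&i8 st.MEM and.ALU  pair
c6: i9 ld.MEM  no-port MEM/MEM
c7: i10&i11 ld.MEM sub.ALU  pair

ISSUED = 9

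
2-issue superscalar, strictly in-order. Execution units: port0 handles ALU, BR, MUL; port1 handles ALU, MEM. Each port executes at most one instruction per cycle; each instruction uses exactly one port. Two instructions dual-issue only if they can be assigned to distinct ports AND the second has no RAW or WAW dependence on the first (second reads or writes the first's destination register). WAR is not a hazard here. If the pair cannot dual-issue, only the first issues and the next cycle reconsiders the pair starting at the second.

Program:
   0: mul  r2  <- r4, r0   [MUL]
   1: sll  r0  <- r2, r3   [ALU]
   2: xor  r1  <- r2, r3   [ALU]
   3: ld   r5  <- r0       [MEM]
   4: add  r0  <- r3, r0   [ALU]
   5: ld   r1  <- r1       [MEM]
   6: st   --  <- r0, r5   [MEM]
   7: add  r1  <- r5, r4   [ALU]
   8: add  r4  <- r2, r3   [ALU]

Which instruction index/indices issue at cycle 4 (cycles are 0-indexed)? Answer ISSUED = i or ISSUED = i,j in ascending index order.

ISSUED = 6,7

t=0 i0:mul ; RAW r2
t=1 i1+i2:sll;xor ; pair
t=2 i3+i4:ld;add ; pair
t=3 i5:ld ; no-port MEM/MEM
t=4 i6+i7:st;add ; pair
t=5 i8:add ; tail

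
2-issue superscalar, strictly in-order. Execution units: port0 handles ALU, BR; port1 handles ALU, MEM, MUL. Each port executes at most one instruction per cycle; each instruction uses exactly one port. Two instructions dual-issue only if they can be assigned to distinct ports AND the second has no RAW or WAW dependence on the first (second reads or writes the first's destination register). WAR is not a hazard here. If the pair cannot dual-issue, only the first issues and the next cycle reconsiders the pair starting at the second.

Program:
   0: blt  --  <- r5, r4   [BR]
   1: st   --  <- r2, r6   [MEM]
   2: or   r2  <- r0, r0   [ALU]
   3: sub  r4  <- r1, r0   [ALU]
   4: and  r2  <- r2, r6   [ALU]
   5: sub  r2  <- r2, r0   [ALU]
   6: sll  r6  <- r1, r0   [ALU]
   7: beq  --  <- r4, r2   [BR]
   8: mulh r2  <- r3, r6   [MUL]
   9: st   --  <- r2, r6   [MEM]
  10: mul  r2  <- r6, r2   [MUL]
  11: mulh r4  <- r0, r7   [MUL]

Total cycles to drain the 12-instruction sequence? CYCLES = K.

CYCLES = 8

0. blt.BR st.MEM @i0+i1  | pair
1. or.ALU sub.ALU @i2+i3  | pair
2. and.ALU @i4  | RAW+WAW r2
3. sub.ALU sll.ALU @i5+i6  | pair
4. beq.BR mulh.MUL @i7+i8  | pair
5. st.MEM @i9  | no-port MEM/MUL
6. mul.MUL @i10  | no-port MUL/MUL
7. mulh.MUL @i11  | tail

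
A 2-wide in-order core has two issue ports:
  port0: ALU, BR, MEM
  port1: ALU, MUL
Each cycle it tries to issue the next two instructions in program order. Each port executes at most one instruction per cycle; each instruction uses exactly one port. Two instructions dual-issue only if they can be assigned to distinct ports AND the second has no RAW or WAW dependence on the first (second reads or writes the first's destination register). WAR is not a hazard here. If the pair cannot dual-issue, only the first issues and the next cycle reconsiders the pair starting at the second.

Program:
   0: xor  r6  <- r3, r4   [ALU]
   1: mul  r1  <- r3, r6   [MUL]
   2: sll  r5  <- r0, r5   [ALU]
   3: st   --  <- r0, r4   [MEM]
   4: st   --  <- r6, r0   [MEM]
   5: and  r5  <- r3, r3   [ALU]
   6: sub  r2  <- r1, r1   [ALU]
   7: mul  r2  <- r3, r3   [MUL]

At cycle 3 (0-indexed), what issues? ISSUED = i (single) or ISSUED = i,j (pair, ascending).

[0] i0  xor.ALU  -- RAW r6
[1] i1/i2  mul.MUL+sll.ALU  -- dual
[2] i3  st.MEM  -- no-port MEM/MEM
[3] i4/i5  st.MEM+and.ALU  -- dual
[4] i6  sub.ALU  -- WAW r2
[5] i7  mul.MUL  -- tail

ISSUED = 4,5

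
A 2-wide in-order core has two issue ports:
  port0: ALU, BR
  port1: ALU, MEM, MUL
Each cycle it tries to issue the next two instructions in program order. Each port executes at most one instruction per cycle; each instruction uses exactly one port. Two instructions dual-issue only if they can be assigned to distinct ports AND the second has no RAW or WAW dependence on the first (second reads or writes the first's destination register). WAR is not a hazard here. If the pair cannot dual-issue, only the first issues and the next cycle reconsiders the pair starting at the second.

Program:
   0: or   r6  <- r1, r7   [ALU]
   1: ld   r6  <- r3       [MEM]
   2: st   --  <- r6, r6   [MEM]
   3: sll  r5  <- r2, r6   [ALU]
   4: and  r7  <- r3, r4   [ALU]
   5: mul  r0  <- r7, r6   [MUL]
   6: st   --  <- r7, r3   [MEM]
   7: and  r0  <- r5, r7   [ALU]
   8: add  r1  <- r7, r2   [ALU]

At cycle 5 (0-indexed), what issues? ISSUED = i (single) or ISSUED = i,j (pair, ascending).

c0: i0 or  WAW r6
c1: i1 ld  no-port MEM/MEM
c2: i2+i3 st/sll  dual
c3: i4 and  RAW r7
c4: i5 mul  no-port MUL/MEM
c5: i6+i7 st/and  dual
c6: i8 add  tail

ISSUED = 6,7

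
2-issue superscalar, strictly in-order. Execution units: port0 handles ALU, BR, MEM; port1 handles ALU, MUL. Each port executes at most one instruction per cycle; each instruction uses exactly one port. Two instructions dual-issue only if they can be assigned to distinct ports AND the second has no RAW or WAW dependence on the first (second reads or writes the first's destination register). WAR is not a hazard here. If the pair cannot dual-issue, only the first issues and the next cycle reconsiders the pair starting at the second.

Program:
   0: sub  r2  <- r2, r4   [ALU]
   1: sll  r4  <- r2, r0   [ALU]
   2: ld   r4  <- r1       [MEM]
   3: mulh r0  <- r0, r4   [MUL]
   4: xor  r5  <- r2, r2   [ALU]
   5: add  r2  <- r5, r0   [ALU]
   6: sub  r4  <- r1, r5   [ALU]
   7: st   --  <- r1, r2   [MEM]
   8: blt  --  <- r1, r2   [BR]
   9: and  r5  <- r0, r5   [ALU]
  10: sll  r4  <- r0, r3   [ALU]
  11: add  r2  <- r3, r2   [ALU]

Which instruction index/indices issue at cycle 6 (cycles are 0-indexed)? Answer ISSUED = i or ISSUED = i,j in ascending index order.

[0] i0  sub  -- RAW r2
[1] i1  sll  -- WAW r4
[2] i2  ld  -- RAW r4
[3] i3/i4  mulh/xor  -- dual
[4] i5/i6  add/sub  -- dual
[5] i7  st  -- no-port MEM/BR
[6] i8/i9  blt/and  -- dual
[7] i10/i11  sll/add  -- dual

ISSUED = 8,9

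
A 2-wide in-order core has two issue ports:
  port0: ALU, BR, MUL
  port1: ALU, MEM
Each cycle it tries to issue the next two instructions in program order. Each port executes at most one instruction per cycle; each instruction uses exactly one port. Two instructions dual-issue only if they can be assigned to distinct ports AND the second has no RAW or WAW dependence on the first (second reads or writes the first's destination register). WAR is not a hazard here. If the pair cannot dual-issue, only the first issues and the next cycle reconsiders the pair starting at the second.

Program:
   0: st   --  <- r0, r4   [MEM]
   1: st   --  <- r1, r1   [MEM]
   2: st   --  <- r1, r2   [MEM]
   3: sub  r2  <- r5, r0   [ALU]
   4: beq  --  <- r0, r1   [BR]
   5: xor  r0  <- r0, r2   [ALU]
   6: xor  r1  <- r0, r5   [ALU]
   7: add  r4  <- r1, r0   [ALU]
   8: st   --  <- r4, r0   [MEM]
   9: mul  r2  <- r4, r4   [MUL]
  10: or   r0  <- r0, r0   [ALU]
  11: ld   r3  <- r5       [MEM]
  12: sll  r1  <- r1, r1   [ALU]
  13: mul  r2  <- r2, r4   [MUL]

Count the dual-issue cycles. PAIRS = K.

PAIRS = 5

t=0 i0:st.MEM ; no-port MEM/MEM
t=1 i1:st.MEM ; no-port MEM/MEM
t=2 i2/i3:st.MEM+sub.ALU ; pair
t=3 i4/i5:beq.BR+xor.ALU ; pair
t=4 i6:xor.ALU ; RAW r1
t=5 i7:add.ALU ; RAW r4
t=6 i8/i9:st.MEM+mul.MUL ; pair
t=7 i10/i11:or.ALU+ld.MEM ; pair
t=8 i12/i13:sll.ALU+mul.MUL ; pair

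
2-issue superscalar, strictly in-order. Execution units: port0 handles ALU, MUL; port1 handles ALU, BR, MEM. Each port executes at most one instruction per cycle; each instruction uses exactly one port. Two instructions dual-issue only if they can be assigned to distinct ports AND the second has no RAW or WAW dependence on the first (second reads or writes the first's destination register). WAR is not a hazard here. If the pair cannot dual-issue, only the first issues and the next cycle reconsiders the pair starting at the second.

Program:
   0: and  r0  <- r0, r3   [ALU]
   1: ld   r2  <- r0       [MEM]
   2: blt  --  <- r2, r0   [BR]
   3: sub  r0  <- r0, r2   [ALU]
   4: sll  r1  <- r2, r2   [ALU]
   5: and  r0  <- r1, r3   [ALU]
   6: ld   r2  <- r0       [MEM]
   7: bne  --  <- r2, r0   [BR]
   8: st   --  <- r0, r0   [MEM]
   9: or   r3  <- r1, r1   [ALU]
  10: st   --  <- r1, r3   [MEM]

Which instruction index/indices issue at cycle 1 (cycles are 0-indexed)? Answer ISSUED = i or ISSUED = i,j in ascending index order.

c0: i0 and.ALU  RAW r0
c1: i1 ld.MEM  no-port MEM/BR
c2: i2+i3 blt.BR/sub.ALU  dual
c3: i4 sll.ALU  RAW r1
c4: i5 and.ALU  RAW r0
c5: i6 ld.MEM  no-port MEM/BR
c6: i7 bne.BR  no-port BR/MEM
c7: i8+i9 st.MEM/or.ALU  dual
c8: i10 st.MEM  tail

ISSUED = 1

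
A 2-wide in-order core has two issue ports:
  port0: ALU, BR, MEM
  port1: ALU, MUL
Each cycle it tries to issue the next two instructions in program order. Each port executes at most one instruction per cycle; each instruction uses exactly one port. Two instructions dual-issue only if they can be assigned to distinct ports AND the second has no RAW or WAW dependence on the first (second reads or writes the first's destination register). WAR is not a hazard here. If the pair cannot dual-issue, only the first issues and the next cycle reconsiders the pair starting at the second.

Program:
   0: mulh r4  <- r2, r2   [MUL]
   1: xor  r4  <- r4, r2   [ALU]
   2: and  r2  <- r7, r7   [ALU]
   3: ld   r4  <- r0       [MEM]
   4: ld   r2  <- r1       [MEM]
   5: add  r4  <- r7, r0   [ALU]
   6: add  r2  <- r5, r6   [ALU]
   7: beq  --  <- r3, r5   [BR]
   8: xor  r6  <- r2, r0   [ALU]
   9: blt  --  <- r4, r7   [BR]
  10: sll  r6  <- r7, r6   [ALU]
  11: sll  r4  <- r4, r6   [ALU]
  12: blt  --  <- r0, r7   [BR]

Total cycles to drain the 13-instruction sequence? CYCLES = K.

  cy0 -> i0 (mulh.MUL) RAW+WAW r4
  cy1 -> i1&i2 (xor.ALU+and.ALU) dual
  cy2 -> i3 (ld.MEM) no-port MEM/MEM
  cy3 -> i4&i5 (ld.MEM+add.ALU) dual
  cy4 -> i6&i7 (add.ALU+beq.BR) dual
  cy5 -> i8&i9 (xor.ALU+blt.BR) dual
  cy6 -> i10 (sll.ALU) RAW r6
  cy7 -> i11&i12 (sll.ALU+blt.BR) dual

CYCLES = 8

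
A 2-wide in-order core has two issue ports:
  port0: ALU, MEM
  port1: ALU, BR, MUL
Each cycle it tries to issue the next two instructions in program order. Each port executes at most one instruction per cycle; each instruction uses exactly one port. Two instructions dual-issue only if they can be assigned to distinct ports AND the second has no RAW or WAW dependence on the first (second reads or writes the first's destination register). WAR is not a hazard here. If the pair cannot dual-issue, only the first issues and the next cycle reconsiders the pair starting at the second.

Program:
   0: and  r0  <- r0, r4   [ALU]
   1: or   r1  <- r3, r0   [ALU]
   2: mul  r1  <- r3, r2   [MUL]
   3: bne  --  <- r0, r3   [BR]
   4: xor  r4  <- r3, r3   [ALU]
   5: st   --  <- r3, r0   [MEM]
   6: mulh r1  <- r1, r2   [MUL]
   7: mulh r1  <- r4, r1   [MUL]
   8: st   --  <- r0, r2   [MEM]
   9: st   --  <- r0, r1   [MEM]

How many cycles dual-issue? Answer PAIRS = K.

#0 head=0: and i0 RAW r0
#1 head=1: or i1 WAW r1
#2 head=2: mul i2 no-port MUL/BR
#3 head=3: bne/xor i3&i4 dual
#4 head=5: st/mulh i5&i6 dual
#5 head=7: mulh/st i7&i8 dual
#6 head=9: st i9 tail

PAIRS = 3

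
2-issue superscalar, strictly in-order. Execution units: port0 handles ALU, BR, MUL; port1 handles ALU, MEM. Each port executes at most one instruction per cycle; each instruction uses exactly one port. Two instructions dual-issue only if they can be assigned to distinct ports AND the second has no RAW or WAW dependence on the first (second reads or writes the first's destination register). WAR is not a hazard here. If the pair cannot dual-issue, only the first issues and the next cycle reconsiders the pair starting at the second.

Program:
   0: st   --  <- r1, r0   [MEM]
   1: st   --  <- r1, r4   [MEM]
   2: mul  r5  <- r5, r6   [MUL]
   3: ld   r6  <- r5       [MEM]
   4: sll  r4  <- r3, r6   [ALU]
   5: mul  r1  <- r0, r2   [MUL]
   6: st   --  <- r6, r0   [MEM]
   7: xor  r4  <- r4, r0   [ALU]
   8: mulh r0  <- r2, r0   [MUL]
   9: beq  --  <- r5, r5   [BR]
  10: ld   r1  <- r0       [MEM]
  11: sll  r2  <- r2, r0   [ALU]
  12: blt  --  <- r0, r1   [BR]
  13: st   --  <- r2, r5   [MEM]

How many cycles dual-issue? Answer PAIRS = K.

[0] i0  st  -- no-port MEM/MEM
[1] i1,i2  st;mul  -- dual
[2] i3  ld  -- RAW r6
[3] i4,i5  sll;mul  -- dual
[4] i6,i7  st;xor  -- dual
[5] i8  mulh  -- no-port MUL/BR
[6] i9,i10  beq;ld  -- dual
[7] i11,i12  sll;blt  -- dual
[8] i13  st  -- tail

PAIRS = 5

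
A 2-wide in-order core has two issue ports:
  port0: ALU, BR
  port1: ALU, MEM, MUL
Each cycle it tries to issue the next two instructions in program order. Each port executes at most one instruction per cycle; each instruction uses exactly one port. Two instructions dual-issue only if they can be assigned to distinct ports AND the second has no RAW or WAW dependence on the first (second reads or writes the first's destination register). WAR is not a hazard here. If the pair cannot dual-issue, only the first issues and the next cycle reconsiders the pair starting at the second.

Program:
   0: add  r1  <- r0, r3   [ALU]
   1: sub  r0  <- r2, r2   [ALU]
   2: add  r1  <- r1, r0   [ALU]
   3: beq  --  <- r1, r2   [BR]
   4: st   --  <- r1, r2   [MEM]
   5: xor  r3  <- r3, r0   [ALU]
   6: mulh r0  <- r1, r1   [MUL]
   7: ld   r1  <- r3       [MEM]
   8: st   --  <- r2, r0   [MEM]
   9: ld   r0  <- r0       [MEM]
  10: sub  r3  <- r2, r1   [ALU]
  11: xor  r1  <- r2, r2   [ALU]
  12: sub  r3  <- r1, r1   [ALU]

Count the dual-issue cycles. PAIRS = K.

PAIRS = 4

c0: i0&i1 add/sub  dual
c1: i2 add  RAW r1
c2: i3&i4 beq/st  dual
c3: i5&i6 xor/mulh  dual
c4: i7 ld  no-port MEM/MEM
c5: i8 st  no-port MEM/MEM
c6: i9&i10 ld/sub  dual
c7: i11 xor  RAW r1
c8: i12 sub  tail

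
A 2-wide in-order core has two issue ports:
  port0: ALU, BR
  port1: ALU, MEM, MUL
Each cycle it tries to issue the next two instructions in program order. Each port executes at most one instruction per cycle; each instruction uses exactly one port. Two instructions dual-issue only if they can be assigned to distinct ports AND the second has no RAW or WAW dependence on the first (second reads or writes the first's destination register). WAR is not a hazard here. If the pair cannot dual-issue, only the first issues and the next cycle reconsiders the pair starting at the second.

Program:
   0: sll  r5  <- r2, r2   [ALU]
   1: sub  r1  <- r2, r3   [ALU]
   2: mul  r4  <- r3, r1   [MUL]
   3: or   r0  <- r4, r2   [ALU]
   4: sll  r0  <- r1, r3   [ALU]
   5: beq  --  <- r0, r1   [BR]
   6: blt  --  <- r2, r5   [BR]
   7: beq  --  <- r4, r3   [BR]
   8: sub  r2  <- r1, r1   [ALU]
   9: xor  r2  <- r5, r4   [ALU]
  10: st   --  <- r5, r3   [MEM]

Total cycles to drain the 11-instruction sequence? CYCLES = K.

CYCLES = 8

#0 head=0: sll.ALU;sub.ALU i0,i1 pair
#1 head=2: mul.MUL i2 RAW r4
#2 head=3: or.ALU i3 WAW r0
#3 head=4: sll.ALU i4 RAW r0
#4 head=5: beq.BR i5 no-port BR/BR
#5 head=6: blt.BR i6 no-port BR/BR
#6 head=7: beq.BR;sub.ALU i7,i8 pair
#7 head=9: xor.ALU;st.MEM i9,i10 pair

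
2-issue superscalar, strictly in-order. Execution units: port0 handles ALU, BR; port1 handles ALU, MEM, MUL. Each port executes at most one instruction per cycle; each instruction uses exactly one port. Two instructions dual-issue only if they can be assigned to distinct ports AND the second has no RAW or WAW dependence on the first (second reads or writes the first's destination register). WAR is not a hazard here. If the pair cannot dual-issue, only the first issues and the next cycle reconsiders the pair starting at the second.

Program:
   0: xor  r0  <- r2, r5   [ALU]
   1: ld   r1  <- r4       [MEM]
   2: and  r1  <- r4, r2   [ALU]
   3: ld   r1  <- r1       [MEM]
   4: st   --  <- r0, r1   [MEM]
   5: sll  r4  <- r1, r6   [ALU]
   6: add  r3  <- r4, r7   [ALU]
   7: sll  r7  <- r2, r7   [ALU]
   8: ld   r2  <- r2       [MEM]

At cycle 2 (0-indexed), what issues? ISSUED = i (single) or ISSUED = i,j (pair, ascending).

ISSUED = 3

t=0 i0,i1:xor.ALU/ld.MEM ; pair
t=1 i2:and.ALU ; RAW+WAW r1
t=2 i3:ld.MEM ; no-port MEM/MEM
t=3 i4,i5:st.MEM/sll.ALU ; pair
t=4 i6,i7:add.ALU/sll.ALU ; pair
t=5 i8:ld.MEM ; tail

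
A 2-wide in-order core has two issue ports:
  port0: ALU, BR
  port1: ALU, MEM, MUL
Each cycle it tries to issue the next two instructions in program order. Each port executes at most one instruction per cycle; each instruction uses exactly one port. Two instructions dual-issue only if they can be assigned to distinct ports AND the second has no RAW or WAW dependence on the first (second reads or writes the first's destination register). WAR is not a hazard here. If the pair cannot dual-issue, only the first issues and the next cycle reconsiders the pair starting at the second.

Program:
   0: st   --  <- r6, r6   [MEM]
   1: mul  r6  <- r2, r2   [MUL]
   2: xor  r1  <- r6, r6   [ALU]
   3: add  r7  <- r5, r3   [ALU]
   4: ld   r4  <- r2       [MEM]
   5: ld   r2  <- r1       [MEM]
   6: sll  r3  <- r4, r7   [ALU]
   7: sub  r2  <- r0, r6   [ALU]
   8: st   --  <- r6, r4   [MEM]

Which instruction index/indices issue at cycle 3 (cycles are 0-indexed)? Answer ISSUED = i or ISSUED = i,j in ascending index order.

0. st.MEM @i0  | no-port MEM/MUL
1. mul.MUL @i1  | RAW r6
2. xor.ALU+add.ALU @i2&i3  | dual
3. ld.MEM @i4  | no-port MEM/MEM
4. ld.MEM+sll.ALU @i5&i6  | dual
5. sub.ALU+st.MEM @i7&i8  | dual

ISSUED = 4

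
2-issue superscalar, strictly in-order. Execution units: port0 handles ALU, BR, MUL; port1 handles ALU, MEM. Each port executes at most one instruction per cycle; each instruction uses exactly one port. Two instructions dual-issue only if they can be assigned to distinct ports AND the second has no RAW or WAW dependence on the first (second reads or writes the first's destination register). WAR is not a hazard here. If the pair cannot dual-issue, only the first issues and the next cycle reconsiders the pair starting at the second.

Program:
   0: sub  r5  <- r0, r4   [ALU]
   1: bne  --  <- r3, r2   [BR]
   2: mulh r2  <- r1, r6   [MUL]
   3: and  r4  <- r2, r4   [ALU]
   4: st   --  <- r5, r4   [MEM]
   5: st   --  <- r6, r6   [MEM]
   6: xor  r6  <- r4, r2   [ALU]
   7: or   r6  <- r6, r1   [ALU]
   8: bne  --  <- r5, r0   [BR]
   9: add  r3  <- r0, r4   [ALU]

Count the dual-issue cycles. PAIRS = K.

PAIRS = 3

[0] i0+i1  sub/bne  -- 2-wide
[1] i2  mulh  -- RAW r2
[2] i3  and  -- RAW r4
[3] i4  st  -- no-port MEM/MEM
[4] i5+i6  st/xor  -- 2-wide
[5] i7+i8  or/bne  -- 2-wide
[6] i9  add  -- tail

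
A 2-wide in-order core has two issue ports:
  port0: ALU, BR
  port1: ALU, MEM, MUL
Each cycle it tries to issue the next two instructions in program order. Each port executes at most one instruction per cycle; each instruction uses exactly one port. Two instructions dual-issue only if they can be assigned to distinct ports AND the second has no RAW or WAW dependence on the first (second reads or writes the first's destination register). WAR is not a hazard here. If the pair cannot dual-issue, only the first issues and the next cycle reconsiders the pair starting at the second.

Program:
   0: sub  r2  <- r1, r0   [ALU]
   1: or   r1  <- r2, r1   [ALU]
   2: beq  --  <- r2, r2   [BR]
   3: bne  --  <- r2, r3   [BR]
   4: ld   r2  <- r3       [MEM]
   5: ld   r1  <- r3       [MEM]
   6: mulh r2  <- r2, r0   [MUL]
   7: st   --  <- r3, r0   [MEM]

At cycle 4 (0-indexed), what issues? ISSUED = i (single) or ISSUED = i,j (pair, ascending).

  cy0 -> i0 (sub) RAW r2
  cy1 -> i1,i2 (or/beq) 2-wide
  cy2 -> i3,i4 (bne/ld) 2-wide
  cy3 -> i5 (ld) no-port MEM/MUL
  cy4 -> i6 (mulh) no-port MUL/MEM
  cy5 -> i7 (st) tail

ISSUED = 6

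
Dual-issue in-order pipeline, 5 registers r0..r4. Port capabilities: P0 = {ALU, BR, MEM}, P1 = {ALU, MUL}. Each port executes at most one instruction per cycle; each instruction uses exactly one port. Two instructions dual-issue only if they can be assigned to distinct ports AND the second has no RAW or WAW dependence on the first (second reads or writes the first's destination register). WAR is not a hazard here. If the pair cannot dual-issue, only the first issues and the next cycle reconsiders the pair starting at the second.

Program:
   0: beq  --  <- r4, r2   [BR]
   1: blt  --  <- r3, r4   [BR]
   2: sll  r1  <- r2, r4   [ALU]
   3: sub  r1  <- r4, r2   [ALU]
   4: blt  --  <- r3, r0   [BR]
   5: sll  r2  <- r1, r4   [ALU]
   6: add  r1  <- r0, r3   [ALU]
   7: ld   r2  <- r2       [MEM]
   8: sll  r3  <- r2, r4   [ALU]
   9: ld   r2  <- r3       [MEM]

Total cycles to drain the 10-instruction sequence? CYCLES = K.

CYCLES = 7

0. beq @i0  | no-port BR/BR
1. blt;sll @i1&i2  | 2-wide
2. sub;blt @i3&i4  | 2-wide
3. sll;add @i5&i6  | 2-wide
4. ld @i7  | RAW r2
5. sll @i8  | RAW r3
6. ld @i9  | tail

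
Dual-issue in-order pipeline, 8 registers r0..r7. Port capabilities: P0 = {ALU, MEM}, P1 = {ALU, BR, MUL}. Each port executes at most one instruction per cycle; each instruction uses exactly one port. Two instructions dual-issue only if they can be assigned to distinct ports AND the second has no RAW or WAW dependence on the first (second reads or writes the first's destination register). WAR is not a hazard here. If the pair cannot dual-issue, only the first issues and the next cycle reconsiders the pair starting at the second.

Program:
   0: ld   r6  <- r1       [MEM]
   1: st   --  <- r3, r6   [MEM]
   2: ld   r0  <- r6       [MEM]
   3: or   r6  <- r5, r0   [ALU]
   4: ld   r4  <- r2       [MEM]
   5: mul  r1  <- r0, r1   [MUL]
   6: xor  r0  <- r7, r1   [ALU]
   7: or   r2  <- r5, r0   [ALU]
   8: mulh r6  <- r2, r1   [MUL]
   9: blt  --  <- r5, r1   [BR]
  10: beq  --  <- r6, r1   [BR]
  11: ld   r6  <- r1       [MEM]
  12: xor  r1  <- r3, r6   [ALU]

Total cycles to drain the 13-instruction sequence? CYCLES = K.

#0 head=0: ld.MEM i0 no-port MEM/MEM
#1 head=1: st.MEM i1 no-port MEM/MEM
#2 head=2: ld.MEM i2 RAW r0
#3 head=3: or.ALU+ld.MEM i3&i4 2-wide
#4 head=5: mul.MUL i5 RAW r1
#5 head=6: xor.ALU i6 RAW r0
#6 head=7: or.ALU i7 RAW r2
#7 head=8: mulh.MUL i8 no-port MUL/BR
#8 head=9: blt.BR i9 no-port BR/BR
#9 head=10: beq.BR+ld.MEM i10&i11 2-wide
#10 head=12: xor.ALU i12 tail

CYCLES = 11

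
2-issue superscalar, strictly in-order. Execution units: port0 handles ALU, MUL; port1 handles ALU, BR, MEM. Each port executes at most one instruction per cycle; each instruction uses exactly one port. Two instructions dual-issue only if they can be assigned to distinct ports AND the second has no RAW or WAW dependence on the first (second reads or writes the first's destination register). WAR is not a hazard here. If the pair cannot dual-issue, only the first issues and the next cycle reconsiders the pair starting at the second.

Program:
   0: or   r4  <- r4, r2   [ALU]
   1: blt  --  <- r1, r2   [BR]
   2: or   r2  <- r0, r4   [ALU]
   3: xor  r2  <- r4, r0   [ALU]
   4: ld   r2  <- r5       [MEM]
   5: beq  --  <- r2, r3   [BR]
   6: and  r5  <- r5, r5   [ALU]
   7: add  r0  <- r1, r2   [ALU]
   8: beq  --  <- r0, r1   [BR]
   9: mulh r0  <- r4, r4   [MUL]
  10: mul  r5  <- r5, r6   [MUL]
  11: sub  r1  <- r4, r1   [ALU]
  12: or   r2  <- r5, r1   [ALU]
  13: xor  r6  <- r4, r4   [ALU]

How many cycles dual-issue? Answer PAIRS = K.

PAIRS = 5

0. or.ALU/blt.BR @i0+i1  | dual
1. or.ALU @i2  | WAW r2
2. xor.ALU @i3  | WAW r2
3. ld.MEM @i4  | no-port MEM/BR
4. beq.BR/and.ALU @i5+i6  | dual
5. add.ALU @i7  | RAW r0
6. beq.BR/mulh.MUL @i8+i9  | dual
7. mul.MUL/sub.ALU @i10+i11  | dual
8. or.ALU/xor.ALU @i12+i13  | dual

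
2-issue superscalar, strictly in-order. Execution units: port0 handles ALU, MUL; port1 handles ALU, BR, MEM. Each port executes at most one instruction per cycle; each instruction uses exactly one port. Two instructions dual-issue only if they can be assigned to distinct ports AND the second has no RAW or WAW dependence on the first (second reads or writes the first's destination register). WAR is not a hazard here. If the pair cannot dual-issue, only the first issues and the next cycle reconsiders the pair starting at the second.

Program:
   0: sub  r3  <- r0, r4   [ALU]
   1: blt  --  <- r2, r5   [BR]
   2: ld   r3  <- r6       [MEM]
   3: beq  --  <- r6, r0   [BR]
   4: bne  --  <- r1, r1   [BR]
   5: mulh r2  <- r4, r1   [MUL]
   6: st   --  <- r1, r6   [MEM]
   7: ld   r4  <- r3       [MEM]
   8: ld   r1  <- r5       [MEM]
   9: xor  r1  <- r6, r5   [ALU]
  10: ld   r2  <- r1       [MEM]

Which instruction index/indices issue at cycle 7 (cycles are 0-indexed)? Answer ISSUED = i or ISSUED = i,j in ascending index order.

ISSUED = 9

t=0 i0+i1:sub.ALU;blt.BR ; 2-wide
t=1 i2:ld.MEM ; no-port MEM/BR
t=2 i3:beq.BR ; no-port BR/BR
t=3 i4+i5:bne.BR;mulh.MUL ; 2-wide
t=4 i6:st.MEM ; no-port MEM/MEM
t=5 i7:ld.MEM ; no-port MEM/MEM
t=6 i8:ld.MEM ; WAW r1
t=7 i9:xor.ALU ; RAW r1
t=8 i10:ld.MEM ; tail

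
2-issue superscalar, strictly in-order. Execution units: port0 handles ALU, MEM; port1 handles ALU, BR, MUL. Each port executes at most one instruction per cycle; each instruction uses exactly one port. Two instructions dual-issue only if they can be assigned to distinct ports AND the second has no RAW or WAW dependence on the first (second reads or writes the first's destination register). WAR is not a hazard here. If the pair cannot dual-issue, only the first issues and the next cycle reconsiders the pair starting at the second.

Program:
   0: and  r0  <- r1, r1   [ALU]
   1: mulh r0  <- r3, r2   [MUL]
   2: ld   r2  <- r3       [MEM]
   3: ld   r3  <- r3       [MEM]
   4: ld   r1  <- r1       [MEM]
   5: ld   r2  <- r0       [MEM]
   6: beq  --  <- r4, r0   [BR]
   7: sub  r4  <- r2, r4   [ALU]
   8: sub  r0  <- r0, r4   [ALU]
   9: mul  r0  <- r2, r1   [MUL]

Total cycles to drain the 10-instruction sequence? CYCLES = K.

c0: i0 and.ALU  WAW r0
c1: i1+i2 mulh.MUL/ld.MEM  dual
c2: i3 ld.MEM  no-port MEM/MEM
c3: i4 ld.MEM  no-port MEM/MEM
c4: i5+i6 ld.MEM/beq.BR  dual
c5: i7 sub.ALU  RAW r4
c6: i8 sub.ALU  WAW r0
c7: i9 mul.MUL  tail

CYCLES = 8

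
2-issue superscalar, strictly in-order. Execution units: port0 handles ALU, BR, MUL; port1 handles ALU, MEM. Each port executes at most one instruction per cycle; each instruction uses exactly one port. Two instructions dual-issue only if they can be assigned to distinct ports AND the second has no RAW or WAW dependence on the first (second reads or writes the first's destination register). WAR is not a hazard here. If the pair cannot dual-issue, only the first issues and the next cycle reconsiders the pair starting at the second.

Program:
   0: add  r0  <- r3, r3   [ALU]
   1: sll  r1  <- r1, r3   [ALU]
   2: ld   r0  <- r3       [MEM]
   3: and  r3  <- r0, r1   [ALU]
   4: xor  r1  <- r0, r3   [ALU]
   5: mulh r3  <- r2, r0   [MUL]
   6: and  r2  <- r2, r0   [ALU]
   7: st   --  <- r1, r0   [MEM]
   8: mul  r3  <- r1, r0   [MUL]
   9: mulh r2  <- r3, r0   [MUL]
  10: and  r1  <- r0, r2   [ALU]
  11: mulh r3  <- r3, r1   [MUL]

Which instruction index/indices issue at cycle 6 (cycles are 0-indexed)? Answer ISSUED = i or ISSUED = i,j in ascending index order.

#0 head=0: add+sll i0&i1 pair
#1 head=2: ld i2 RAW r0
#2 head=3: and i3 RAW r3
#3 head=4: xor+mulh i4&i5 pair
#4 head=6: and+st i6&i7 pair
#5 head=8: mul i8 no-port MUL/MUL
#6 head=9: mulh i9 RAW r2
#7 head=10: and i10 RAW r1
#8 head=11: mulh i11 tail

ISSUED = 9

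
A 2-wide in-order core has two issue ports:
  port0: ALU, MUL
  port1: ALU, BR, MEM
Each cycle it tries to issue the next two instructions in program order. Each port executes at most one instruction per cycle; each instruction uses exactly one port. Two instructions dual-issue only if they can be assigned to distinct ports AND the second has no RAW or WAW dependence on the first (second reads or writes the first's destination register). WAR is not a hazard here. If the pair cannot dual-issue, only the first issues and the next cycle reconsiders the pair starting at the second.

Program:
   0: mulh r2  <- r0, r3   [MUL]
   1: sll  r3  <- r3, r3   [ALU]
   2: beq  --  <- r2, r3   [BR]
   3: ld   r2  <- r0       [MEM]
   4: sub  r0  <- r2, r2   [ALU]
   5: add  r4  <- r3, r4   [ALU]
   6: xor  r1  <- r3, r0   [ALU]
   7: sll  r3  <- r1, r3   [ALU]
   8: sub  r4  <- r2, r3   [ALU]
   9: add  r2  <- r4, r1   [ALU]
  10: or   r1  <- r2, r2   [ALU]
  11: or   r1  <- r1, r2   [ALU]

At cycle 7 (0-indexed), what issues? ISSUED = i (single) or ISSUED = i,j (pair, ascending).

ISSUED = 9

[0] i0+i1  mulh.MUL;sll.ALU  -- 2-wide
[1] i2  beq.BR  -- no-port BR/MEM
[2] i3  ld.MEM  -- RAW r2
[3] i4+i5  sub.ALU;add.ALU  -- 2-wide
[4] i6  xor.ALU  -- RAW r1
[5] i7  sll.ALU  -- RAW r3
[6] i8  sub.ALU  -- RAW r4
[7] i9  add.ALU  -- RAW r2
[8] i10  or.ALU  -- RAW+WAW r1
[9] i11  or.ALU  -- tail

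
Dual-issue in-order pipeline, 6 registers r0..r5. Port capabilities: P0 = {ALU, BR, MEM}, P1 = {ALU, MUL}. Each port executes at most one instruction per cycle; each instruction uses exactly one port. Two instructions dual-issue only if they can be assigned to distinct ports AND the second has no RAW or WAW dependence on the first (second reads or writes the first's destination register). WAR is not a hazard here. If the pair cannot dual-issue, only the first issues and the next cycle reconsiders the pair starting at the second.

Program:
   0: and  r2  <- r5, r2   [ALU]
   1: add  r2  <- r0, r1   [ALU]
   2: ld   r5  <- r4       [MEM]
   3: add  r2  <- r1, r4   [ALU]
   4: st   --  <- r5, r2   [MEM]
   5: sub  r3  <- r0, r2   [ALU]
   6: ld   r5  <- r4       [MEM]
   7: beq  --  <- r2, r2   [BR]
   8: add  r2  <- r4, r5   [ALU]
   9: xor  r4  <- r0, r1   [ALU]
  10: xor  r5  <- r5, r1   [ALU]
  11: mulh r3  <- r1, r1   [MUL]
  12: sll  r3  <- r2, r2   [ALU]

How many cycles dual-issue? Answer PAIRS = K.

t=0 i0:and.ALU ; WAW r2
t=1 i1+i2:add.ALU+ld.MEM ; 2-wide
t=2 i3:add.ALU ; RAW r2
t=3 i4+i5:st.MEM+sub.ALU ; 2-wide
t=4 i6:ld.MEM ; no-port MEM/BR
t=5 i7+i8:beq.BR+add.ALU ; 2-wide
t=6 i9+i10:xor.ALU+xor.ALU ; 2-wide
t=7 i11:mulh.MUL ; WAW r3
t=8 i12:sll.ALU ; tail

PAIRS = 4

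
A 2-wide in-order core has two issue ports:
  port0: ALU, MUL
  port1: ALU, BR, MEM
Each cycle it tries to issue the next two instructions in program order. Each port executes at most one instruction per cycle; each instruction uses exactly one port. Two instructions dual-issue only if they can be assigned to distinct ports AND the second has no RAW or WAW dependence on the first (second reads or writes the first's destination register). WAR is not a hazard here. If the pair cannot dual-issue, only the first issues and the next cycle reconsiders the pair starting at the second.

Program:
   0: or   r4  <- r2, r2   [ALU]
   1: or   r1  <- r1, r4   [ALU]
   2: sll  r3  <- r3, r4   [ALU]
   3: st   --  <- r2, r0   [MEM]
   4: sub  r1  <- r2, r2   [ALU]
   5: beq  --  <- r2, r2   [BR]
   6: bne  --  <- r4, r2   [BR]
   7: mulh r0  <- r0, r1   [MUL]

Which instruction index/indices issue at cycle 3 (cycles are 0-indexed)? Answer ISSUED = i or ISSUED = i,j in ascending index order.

t=0 i0:or.ALU ; RAW r4
t=1 i1,i2:or.ALU sll.ALU ; pair
t=2 i3,i4:st.MEM sub.ALU ; pair
t=3 i5:beq.BR ; no-port BR/BR
t=4 i6,i7:bne.BR mulh.MUL ; pair

ISSUED = 5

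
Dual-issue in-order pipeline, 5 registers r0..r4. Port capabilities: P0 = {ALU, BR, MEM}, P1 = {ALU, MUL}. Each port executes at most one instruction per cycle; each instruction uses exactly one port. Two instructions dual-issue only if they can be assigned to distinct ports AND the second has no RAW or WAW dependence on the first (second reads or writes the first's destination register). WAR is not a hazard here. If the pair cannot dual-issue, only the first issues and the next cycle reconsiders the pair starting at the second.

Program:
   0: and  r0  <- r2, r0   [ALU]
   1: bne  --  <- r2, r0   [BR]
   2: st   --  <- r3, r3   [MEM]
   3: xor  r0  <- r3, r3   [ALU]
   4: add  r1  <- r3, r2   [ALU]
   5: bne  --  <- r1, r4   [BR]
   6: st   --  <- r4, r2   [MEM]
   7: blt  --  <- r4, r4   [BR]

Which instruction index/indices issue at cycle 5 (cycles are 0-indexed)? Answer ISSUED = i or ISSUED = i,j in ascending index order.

ISSUED = 6

t=0 i0:and.ALU ; RAW r0
t=1 i1:bne.BR ; no-port BR/MEM
t=2 i2,i3:st.MEM xor.ALU ; pair
t=3 i4:add.ALU ; RAW r1
t=4 i5:bne.BR ; no-port BR/MEM
t=5 i6:st.MEM ; no-port MEM/BR
t=6 i7:blt.BR ; tail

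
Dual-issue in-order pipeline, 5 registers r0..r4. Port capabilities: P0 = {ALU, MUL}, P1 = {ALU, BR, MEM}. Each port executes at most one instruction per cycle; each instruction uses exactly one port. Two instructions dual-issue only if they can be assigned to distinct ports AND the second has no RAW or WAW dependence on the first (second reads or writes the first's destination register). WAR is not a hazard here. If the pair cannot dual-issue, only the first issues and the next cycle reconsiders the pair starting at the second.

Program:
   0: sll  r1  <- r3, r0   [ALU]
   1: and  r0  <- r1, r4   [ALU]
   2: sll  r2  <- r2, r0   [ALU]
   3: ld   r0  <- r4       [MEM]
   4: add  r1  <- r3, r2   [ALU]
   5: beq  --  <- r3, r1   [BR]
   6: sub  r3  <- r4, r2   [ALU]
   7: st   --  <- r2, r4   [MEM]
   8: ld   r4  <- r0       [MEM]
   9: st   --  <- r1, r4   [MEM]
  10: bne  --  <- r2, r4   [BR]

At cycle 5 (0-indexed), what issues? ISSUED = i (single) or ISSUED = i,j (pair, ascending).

[0] i0  sll.ALU  -- RAW r1
[1] i1  and.ALU  -- RAW r0
[2] i2/i3  sll.ALU/ld.MEM  -- dual
[3] i4  add.ALU  -- RAW r1
[4] i5/i6  beq.BR/sub.ALU  -- dual
[5] i7  st.MEM  -- no-port MEM/MEM
[6] i8  ld.MEM  -- no-port MEM/MEM
[7] i9  st.MEM  -- no-port MEM/BR
[8] i10  bne.BR  -- tail

ISSUED = 7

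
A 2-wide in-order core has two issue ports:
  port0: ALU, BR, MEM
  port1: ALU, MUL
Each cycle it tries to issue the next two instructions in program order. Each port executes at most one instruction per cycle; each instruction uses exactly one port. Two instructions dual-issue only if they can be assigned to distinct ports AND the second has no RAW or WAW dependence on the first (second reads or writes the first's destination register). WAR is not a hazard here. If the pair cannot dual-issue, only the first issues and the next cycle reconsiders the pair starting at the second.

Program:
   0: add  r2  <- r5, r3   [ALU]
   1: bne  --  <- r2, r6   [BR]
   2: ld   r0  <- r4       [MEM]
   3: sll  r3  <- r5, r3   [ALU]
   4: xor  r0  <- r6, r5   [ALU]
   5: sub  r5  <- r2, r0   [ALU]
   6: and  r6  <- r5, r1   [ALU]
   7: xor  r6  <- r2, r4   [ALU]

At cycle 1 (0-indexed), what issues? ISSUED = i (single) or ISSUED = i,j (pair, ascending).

ISSUED = 1

#0 head=0: add i0 RAW r2
#1 head=1: bne i1 no-port BR/MEM
#2 head=2: ld+sll i2/i3 2-wide
#3 head=4: xor i4 RAW r0
#4 head=5: sub i5 RAW r5
#5 head=6: and i6 WAW r6
#6 head=7: xor i7 tail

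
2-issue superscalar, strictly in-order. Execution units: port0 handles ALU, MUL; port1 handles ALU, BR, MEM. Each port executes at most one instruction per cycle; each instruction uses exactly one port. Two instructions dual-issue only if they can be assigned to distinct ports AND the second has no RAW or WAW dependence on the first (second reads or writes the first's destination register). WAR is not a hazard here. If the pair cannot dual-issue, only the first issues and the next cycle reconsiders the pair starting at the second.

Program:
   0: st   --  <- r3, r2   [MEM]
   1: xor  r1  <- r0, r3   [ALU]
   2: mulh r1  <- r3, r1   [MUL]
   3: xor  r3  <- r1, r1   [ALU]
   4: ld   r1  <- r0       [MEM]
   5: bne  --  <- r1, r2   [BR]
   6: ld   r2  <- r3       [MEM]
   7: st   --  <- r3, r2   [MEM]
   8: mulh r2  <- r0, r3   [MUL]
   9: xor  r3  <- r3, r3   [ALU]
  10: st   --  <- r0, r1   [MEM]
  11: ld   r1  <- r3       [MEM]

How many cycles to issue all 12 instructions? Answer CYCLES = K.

0. st.MEM+xor.ALU @i0/i1  | dual
1. mulh.MUL @i2  | RAW r1
2. xor.ALU+ld.MEM @i3/i4  | dual
3. bne.BR @i5  | no-port BR/MEM
4. ld.MEM @i6  | no-port MEM/MEM
5. st.MEM+mulh.MUL @i7/i8  | dual
6. xor.ALU+st.MEM @i9/i10  | dual
7. ld.MEM @i11  | tail

CYCLES = 8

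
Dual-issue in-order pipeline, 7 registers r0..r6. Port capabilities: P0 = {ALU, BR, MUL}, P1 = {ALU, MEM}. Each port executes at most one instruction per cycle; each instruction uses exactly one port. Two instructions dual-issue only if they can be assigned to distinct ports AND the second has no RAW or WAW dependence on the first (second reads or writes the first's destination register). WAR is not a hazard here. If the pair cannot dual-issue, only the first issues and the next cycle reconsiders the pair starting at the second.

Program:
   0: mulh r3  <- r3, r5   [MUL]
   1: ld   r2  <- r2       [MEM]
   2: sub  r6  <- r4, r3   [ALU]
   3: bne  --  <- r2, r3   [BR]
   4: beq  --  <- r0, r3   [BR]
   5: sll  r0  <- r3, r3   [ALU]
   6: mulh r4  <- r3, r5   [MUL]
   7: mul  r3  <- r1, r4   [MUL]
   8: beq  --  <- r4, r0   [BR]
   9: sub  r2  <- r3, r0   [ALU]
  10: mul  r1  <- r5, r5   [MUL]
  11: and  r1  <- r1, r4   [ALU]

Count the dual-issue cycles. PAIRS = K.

c0: i0+i1 mulh.MUL/ld.MEM  2-wide
c1: i2+i3 sub.ALU/bne.BR  2-wide
c2: i4+i5 beq.BR/sll.ALU  2-wide
c3: i6 mulh.MUL  no-port MUL/MUL
c4: i7 mul.MUL  no-port MUL/BR
c5: i8+i9 beq.BR/sub.ALU  2-wide
c6: i10 mul.MUL  RAW+WAW r1
c7: i11 and.ALU  tail

PAIRS = 4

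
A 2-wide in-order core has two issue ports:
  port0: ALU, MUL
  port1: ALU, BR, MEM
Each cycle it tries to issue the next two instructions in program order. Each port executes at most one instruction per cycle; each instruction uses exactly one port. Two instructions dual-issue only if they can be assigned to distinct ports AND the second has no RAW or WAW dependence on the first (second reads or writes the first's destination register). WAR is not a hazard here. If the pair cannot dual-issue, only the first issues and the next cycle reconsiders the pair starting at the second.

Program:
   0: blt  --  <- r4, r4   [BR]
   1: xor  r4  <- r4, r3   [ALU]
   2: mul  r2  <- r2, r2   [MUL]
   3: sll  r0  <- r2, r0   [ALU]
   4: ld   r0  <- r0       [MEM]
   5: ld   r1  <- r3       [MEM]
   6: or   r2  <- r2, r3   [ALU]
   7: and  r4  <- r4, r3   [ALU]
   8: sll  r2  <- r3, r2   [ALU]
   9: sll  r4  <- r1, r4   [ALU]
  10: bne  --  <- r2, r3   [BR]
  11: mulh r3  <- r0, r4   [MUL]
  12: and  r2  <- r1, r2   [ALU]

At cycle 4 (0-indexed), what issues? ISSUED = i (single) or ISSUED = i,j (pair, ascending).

ISSUED = 5,6

c0: i0&i1 blt/xor  2-wide
c1: i2 mul  RAW r2
c2: i3 sll  RAW+WAW r0
c3: i4 ld  no-port MEM/MEM
c4: i5&i6 ld/or  2-wide
c5: i7&i8 and/sll  2-wide
c6: i9&i10 sll/bne  2-wide
c7: i11&i12 mulh/and  2-wide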